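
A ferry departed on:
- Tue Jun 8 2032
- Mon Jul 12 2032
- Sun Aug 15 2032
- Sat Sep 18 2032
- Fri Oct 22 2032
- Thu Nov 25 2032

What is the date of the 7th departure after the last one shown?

The spacing is 34, 34, 34, 34, 34 days — always 34 days.
Thu Nov 25 2032 + 34 days = Wed Dec 29 2032.
Wed Dec 29 2032 + 34 days = Tue Feb 1 2033.
Tue Feb 1 2033 + 34 days = Mon Mar 7 2033.
Mon Mar 7 2033 + 34 days = Sun Apr 10 2033.
Sun Apr 10 2033 + 34 days = Sat May 14 2033.
Sat May 14 2033 + 34 days = Fri Jun 17 2033.
Fri Jun 17 2033 + 34 days = Thu Jul 21 2033.

Thu Jul 21 2033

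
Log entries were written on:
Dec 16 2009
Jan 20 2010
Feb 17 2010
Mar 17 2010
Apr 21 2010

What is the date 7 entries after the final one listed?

Nov 17 2010

Gaps: 35, 28, 28, 35 days — a mix of 28 and 35. Every date is a Wednesday.
Each is the 3rd Wednesday of its month.
3rd Wednesday of May 2010: May 19 2010.
3rd Wednesday of June 2010: Jun 16 2010.
3rd Wednesday of July 2010: Jul 21 2010.
3rd Wednesday of August 2010: Aug 18 2010.
3rd Wednesday of September 2010: Sep 15 2010.
3rd Wednesday of October 2010: Oct 20 2010.
November 2010 — 3rd Wednesday is Nov 17 2010.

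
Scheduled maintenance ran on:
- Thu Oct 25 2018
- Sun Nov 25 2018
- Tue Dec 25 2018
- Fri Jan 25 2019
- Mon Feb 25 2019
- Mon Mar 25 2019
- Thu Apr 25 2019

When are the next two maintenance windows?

Each date is the 25th; the gaps (31, 30, 31, 31, 28, 31) track the month lengths.
The rule is the 25th of each month.
May 2019: Sat May 25 2019.
Next: June 2019 → Tue Jun 25 2019.

Sat May 25 2019, Tue Jun 25 2019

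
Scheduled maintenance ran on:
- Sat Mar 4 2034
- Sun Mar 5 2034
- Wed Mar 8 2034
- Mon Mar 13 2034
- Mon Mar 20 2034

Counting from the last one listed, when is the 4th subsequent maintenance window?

Sun May 7 2034

Intervals are 1, 3, 5, 7 days — an arithmetic progression with common difference 2.
Next gap: 9 days. Mon Mar 20 2034 + 9 days = Wed Mar 29 2034.
Next gap: 11 days. Wed Mar 29 2034 + 11 days = Sun Apr 9 2034.
Next gap: 13 days. Sun Apr 9 2034 + 13 days = Sat Apr 22 2034.
Next gap: 15 days. Sat Apr 22 2034 + 15 days = Sun May 7 2034.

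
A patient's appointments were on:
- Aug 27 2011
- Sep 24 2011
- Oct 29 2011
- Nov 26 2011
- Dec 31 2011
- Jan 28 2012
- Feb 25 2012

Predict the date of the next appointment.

Every date is a Saturday; gaps 28, 35, 28, 35, 28, 28 days.
Each is the last Saturday of its month (at least one falls on the 29th or later, ruling out '4th Saturday').
March 2012 ends with Saturday Mar 31 2012.

Mar 31 2012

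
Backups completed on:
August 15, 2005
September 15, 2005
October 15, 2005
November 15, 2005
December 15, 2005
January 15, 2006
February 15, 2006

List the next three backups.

March 15, 2006; April 15, 2006; May 15, 2006

Gaps: 31, 30, 31, 30, 31, 31 days — not constant. Every event is on the 15th of the month.
Pattern: the 15th of each month.
Next: March 2006 → March 15, 2006.
Next: April 2006 → April 15, 2006.
May 2006: May 15, 2006.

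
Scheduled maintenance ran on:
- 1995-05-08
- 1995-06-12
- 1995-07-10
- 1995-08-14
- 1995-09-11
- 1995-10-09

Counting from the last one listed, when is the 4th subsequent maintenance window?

1996-02-12

All dates are Mondays, 35, 28, 35, 28, 28 days apart.
Specifically, the 2nd Monday of each month.
November 1995 — 2nd Monday is 1995-11-13.
December 1995 — 2nd Monday is 1995-12-11.
2nd Monday of January 1996: 1996-01-08.
2nd Monday of February 1996: 1996-02-12.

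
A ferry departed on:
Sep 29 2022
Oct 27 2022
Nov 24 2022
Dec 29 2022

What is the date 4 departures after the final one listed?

These are Thursdays with 28, 28, 35-day gaps.
Each is the final Thursday of its month — Sep 29 2022 is past the 28th, so '4th Thursday' doesn't fit.
Last Thursday of January 2023: Jan 26 2023.
February 2023 ends with Thursday Feb 23 2023.
March 2023 ends with Thursday Mar 30 2023.
Last Thursday of April 2023: Apr 27 2023.

Apr 27 2023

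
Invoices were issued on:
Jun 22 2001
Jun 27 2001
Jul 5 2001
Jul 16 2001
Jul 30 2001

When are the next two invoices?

Aug 16 2001, Sep 5 2001

Gaps: 5, 8, 11, 14 days — each gap is 3 larger than the previous one.
Next gap: 17 days. Jul 30 2001 + 17 days = Aug 16 2001.
Next gap: 20 days. Aug 16 2001 + 20 days = Sep 5 2001.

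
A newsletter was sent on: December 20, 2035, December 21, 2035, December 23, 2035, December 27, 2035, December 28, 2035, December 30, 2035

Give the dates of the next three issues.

The gap pattern 1, 2, 4, 1, 2 repeats every 3 events.
These are the Thursdays, Fridays and Sundays of each week.
The following Thursday is January 3, 2036.
Next Friday: January 4, 2036.
The following Sunday is January 6, 2036.

January 3, 2036; January 4, 2036; January 6, 2036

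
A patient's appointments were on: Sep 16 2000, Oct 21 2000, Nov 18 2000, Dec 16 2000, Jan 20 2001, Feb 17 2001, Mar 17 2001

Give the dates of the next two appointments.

Apr 21 2001, May 19 2001

All dates are Saturdays, 35, 28, 28, 35, 28, 28 days apart.
Specifically, the 3rd Saturday of each month.
3rd Saturday of April 2001: Apr 21 2001.
3rd Saturday of May 2001: May 19 2001.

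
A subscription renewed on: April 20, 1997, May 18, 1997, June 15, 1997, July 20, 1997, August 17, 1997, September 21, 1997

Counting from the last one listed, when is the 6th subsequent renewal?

March 15, 1998

Gaps: 28, 28, 35, 28, 35 days — a mix of 28 and 35. Every date is a Sunday.
Each is the 3rd Sunday of its month.
3rd Sunday of October 1997: October 19, 1997.
3rd Sunday of November 1997: November 16, 1997.
3rd Sunday of December 1997: December 21, 1997.
January 1998 — 3rd Sunday is January 18, 1998.
3rd Sunday of February 1998: February 15, 1998.
March 1998 — 3rd Sunday is March 15, 1998.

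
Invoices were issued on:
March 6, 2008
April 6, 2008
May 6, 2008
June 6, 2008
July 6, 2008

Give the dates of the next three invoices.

Each date is the 6th; the gaps (31, 30, 31, 30) track the month lengths.
The rule is the 6th of each month.
Next: August 2008 → August 6, 2008.
September 2008: September 6, 2008.
Next: October 2008 → October 6, 2008.

August 6, 2008; September 6, 2008; October 6, 2008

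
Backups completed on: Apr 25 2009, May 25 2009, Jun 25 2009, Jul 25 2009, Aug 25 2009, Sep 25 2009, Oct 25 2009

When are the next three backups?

Nov 25 2009, Dec 25 2009, Jan 25 2010

The day-of-month is always 25 (30, 31, 30, 31, 31, 30 days between events).
So this recurs on the 25th of each month.
Next: November 2009 → Nov 25 2009.
December 2009: Dec 25 2009.
January 2010: Jan 25 2010.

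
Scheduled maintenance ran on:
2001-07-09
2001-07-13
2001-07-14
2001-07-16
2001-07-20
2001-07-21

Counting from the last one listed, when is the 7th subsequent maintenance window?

2001-08-06

Gaps: 4, 1, 2, 4, 1 days — not constant, but cyclic with period 3.
The events fall on every Monday, Friday and Saturday.
Next Monday: 2001-07-23.
The following Friday is 2001-07-27.
The following Saturday is 2001-07-28.
Next Monday: 2001-07-30.
The following Friday is 2001-08-03.
Next Saturday: 2001-08-04.
Next Monday: 2001-08-06.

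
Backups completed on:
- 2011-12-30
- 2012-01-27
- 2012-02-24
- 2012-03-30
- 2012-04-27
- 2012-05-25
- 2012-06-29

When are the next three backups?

2012-07-27, 2012-08-31, 2012-09-28

All Fridays; the gaps (28, 28, 35, 28, 28, 35) vary with month length.
This is the last Friday of each month.
Last Friday of July 2012: 2012-07-27.
August 2012 ends with Friday 2012-08-31.
Last Friday of September 2012: 2012-09-28.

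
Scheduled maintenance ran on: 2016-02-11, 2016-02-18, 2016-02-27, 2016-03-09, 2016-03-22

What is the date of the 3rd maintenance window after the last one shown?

Intervals are 7, 9, 11, 13 days — an arithmetic progression with common difference 2.
Next gap: 15 days. 2016-03-22 + 15 days = 2016-04-06.
Next gap: 17 days. 2016-04-06 + 17 days = 2016-04-23.
Next gap: 19 days. 2016-04-23 + 19 days = 2016-05-12.

2016-05-12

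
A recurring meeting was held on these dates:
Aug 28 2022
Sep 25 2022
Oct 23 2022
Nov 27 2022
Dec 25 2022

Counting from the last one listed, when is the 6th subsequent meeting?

Gaps: 28, 28, 35, 28 days — a mix of 28 and 35. Every date is a Sunday.
Each is the 4th Sunday of its month.
4th Sunday of January 2023: Jan 22 2023.
February 2023 — 4th Sunday is Feb 26 2023.
March 2023 — 4th Sunday is Mar 26 2023.
April 2023 — 4th Sunday is Apr 23 2023.
May 2023 — 4th Sunday is May 28 2023.
4th Sunday of June 2023: Jun 25 2023.

Jun 25 2023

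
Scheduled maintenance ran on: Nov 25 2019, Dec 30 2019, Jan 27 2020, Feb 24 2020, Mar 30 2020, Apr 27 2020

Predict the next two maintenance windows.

These are Mondays with 35, 28, 28, 35, 28-day gaps.
Each is the final Monday of its month — Dec 30 2019 is past the 28th, so '4th Monday' doesn't fit.
Last Monday of May 2020: May 25 2020.
Last Monday of June 2020: Jun 29 2020.

May 25 2020, Jun 29 2020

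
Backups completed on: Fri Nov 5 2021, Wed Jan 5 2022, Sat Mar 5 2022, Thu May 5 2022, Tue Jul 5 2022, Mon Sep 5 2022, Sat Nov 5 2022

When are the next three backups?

Each date is the 5th; the gaps (61, 59, 61, 61, 62, 61) track the month lengths.
The rule is the 5th of every 2 months.
January 2023: Thu Jan 5 2023.
March 2023: Sun Mar 5 2023.
May 2023: Fri May 5 2023.

Thu Jan 5 2023, Sun Mar 5 2023, Fri May 5 2023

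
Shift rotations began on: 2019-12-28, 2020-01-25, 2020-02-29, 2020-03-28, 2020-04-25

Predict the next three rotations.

Every date is a Saturday; gaps 28, 35, 28, 28 days.
Each is the last Saturday of its month (at least one falls on the 29th or later, ruling out '4th Saturday').
Last Saturday of May 2020: 2020-05-30.
Last Saturday of June 2020: 2020-06-27.
July 2020 ends with Saturday 2020-07-25.

2020-05-30, 2020-06-27, 2020-07-25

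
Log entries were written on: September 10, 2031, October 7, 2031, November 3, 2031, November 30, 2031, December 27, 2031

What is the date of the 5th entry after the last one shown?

May 10, 2032

Every event comes 27 days after the last (27, 27, 27, 27).
December 27, 2031 + 27 days = January 23, 2032.
January 23, 2032 + 27 days = February 19, 2032.
February 19, 2032 + 27 days = March 17, 2032.
March 17, 2032 + 27 days = April 13, 2032.
April 13, 2032 + 27 days = May 10, 2032.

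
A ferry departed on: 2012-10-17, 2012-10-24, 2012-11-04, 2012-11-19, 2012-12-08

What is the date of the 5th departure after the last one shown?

2013-05-12

Intervals are 7, 11, 15, 19 days — an arithmetic progression with common difference 4.
Next gap: 23 days. 2012-12-08 + 23 days = 2012-12-31.
Next gap: 27 days. 2012-12-31 + 27 days = 2013-01-27.
Next gap: 31 days. 2013-01-27 + 31 days = 2013-02-27.
Next gap: 35 days. 2013-02-27 + 35 days = 2013-04-03.
Next gap: 39 days. 2013-04-03 + 39 days = 2013-05-12.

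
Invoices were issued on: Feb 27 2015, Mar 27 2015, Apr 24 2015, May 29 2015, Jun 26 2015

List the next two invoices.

Jul 31 2015, Aug 28 2015

All Fridays; the gaps (28, 28, 35, 28) vary with month length.
This is the last Friday of each month.
Last Friday of July 2015: Jul 31 2015.
Last Friday of August 2015: Aug 28 2015.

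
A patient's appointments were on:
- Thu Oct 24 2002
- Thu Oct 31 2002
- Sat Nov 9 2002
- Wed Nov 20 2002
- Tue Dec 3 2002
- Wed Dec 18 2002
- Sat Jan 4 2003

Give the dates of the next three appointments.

Intervals are 7, 9, 11, 13, 15, 17 days — an arithmetic progression with common difference 2.
Next gap: 19 days. Sat Jan 4 2003 + 19 days = Thu Jan 23 2003.
Next gap: 21 days. Thu Jan 23 2003 + 21 days = Thu Feb 13 2003.
Next gap: 23 days. Thu Feb 13 2003 + 23 days = Sat Mar 8 2003.

Thu Jan 23 2003, Thu Feb 13 2003, Sat Mar 8 2003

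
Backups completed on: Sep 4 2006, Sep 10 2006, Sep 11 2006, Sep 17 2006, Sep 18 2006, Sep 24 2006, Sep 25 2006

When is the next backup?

Every event lands on a Monday or Sunday (gaps cycle 6, 1, 6, 1, 6, 1).
So the schedule is: every Monday and Sunday.
The following Sunday is Oct 1 2006.

Oct 1 2006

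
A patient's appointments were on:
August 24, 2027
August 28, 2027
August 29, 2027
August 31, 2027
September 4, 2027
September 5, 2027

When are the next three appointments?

Gaps: 4, 1, 2, 4, 1 days — not constant, but cyclic with period 3.
The events fall on every Tuesday, Saturday and Sunday.
Next Tuesday: September 7, 2027.
Next Saturday: September 11, 2027.
The following Sunday is September 12, 2027.

September 7, 2027; September 11, 2027; September 12, 2027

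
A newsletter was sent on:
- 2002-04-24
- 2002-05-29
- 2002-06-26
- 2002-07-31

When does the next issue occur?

Every date is a Wednesday; gaps 35, 28, 35 days.
Each is the last Wednesday of its month (at least one falls on the 29th or later, ruling out '4th Wednesday').
Last Wednesday of August 2002: 2002-08-28.

2002-08-28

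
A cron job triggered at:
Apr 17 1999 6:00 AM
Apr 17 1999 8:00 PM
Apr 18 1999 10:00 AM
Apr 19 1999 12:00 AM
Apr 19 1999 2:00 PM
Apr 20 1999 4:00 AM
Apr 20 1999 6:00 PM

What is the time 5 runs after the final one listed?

Gaps: 14, 14, 14, 14, 14, 14 hours — each event is 14 hours after the previous one.
Apr 20 1999 6:00 PM + 14 h = Apr 21 1999 8:00 AM.
Apr 21 1999 8:00 AM + 14 h = Apr 21 1999 10:00 PM.
Apr 21 1999 10:00 PM + 14 h = Apr 22 1999 12:00 PM.
Apr 22 1999 12:00 PM + 14 h = Apr 23 1999 2:00 AM.
Apr 23 1999 2:00 AM + 14 h = Apr 23 1999 4:00 PM.

Apr 23 1999 4:00 PM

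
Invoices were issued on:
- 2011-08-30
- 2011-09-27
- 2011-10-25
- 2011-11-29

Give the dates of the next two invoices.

2011-12-27, 2012-01-31

All Tuesdays; the gaps (28, 28, 35) vary with month length.
This is the last Tuesday of each month.
December 2011 ends with Tuesday 2011-12-27.
January 2012 ends with Tuesday 2012-01-31.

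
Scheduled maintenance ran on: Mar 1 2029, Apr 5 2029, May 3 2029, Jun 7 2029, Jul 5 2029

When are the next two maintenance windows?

These are Thursdays at 28- or 35-day spacing (35, 28, 35, 28).
The pattern: 1st Thursday of the month.
1st Thursday of August 2029: Aug 2 2029.
September 2029 — 1st Thursday is Sep 6 2029.

Aug 2 2029, Sep 6 2029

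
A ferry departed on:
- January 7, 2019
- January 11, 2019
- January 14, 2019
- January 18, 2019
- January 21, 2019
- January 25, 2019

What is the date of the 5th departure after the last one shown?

Every event lands on a Monday or Friday (gaps cycle 4, 3, 4, 3, 4).
So the schedule is: every Monday and Friday.
Next Monday: January 28, 2019.
Next Friday: February 1, 2019.
Next Monday: February 4, 2019.
Next Friday: February 8, 2019.
The following Monday is February 11, 2019.

February 11, 2019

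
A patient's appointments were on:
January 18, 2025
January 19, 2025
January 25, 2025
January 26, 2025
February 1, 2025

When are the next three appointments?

The gap pattern 1, 6, 1, 6 repeats every 2 events.
These are the Saturdays and Sundays of each week.
Next Sunday: February 2, 2025.
The following Saturday is February 8, 2025.
The following Sunday is February 9, 2025.

February 2, 2025; February 8, 2025; February 9, 2025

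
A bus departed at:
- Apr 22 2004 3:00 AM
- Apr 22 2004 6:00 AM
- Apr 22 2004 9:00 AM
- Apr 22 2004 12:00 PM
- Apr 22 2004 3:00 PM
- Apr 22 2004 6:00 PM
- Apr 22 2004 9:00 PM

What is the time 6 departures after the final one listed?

Spacing: 3, 3, 3, 3, 3, 3 h — constant 3 h.
Apr 22 2004 9:00 PM + 3 h = Apr 23 2004 12:00 AM.
Apr 23 2004 12:00 AM + 3 h = Apr 23 2004 3:00 AM.
Apr 23 2004 3:00 AM + 3 h = Apr 23 2004 6:00 AM.
Apr 23 2004 6:00 AM + 3 h = Apr 23 2004 9:00 AM.
Apr 23 2004 9:00 AM + 3 h = Apr 23 2004 12:00 PM.
Apr 23 2004 12:00 PM + 3 h = Apr 23 2004 3:00 PM.

Apr 23 2004 3:00 PM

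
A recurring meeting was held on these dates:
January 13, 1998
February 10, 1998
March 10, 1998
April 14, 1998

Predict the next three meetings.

May 12, 1998; June 9, 1998; July 14, 1998

All dates are Tuesdays, 28, 28, 35 days apart.
Specifically, the 2nd Tuesday of each month.
2nd Tuesday of May 1998: May 12, 1998.
June 1998 — 2nd Tuesday is June 9, 1998.
2nd Tuesday of July 1998: July 14, 1998.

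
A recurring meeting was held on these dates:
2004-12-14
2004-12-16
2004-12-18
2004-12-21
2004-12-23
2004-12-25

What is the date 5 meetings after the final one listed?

2005-01-06

The gap pattern 2, 2, 3, 2, 2 repeats every 3 events.
These are the Tuesdays, Thursdays and Saturdays of each week.
The following Tuesday is 2004-12-28.
The following Thursday is 2004-12-30.
The following Saturday is 2005-01-01.
The following Tuesday is 2005-01-04.
Next Thursday: 2005-01-06.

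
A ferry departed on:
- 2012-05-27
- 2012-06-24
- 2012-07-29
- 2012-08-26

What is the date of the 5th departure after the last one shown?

All Sundays; the gaps (28, 35, 28) vary with month length.
This is the last Sunday of each month.
Last Sunday of September 2012: 2012-09-30.
October 2012 ends with Sunday 2012-10-28.
Last Sunday of November 2012: 2012-11-25.
December 2012 ends with Sunday 2012-12-30.
Last Sunday of January 2013: 2013-01-27.

2013-01-27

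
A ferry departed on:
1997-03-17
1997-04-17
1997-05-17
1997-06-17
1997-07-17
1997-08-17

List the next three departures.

The day-of-month is always 17 (31, 30, 31, 30, 31 days between events).
So this recurs on the 17th of each month.
September 1997: 1997-09-17.
October 1997: 1997-10-17.
Next: November 1997 → 1997-11-17.

1997-09-17, 1997-10-17, 1997-11-17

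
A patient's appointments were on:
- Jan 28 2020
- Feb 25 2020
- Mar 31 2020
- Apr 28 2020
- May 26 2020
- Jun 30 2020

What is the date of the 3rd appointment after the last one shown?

All Tuesdays; the gaps (28, 35, 28, 28, 35) vary with month length.
This is the last Tuesday of each month.
Last Tuesday of July 2020: Jul 28 2020.
Last Tuesday of August 2020: Aug 25 2020.
Last Tuesday of September 2020: Sep 29 2020.

Sep 29 2020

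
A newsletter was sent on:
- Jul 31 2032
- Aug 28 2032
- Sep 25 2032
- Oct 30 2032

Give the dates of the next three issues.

Every date is a Saturday; gaps 28, 28, 35 days.
Each is the last Saturday of its month (at least one falls on the 29th or later, ruling out '4th Saturday').
Last Saturday of November 2032: Nov 27 2032.
Last Saturday of December 2032: Dec 25 2032.
Last Saturday of January 2033: Jan 29 2033.

Nov 27 2032, Dec 25 2032, Jan 29 2033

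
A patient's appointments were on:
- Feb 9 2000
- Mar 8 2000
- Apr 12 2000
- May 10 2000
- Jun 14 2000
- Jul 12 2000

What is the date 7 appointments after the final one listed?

Feb 14 2001

All dates are Wednesdays, 28, 35, 28, 35, 28 days apart.
Specifically, the 2nd Wednesday of each month.
2nd Wednesday of August 2000: Aug 9 2000.
September 2000 — 2nd Wednesday is Sep 13 2000.
2nd Wednesday of October 2000: Oct 11 2000.
2nd Wednesday of November 2000: Nov 8 2000.
2nd Wednesday of December 2000: Dec 13 2000.
January 2001 — 2nd Wednesday is Jan 10 2001.
2nd Wednesday of February 2001: Feb 14 2001.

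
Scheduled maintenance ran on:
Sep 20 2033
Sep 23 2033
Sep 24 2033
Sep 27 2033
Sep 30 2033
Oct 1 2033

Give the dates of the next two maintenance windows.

Oct 4 2033, Oct 7 2033

Gaps: 3, 1, 3, 3, 1 days — not constant, but cyclic with period 3.
The events fall on every Tuesday, Friday and Saturday.
Next Tuesday: Oct 4 2033.
Next Friday: Oct 7 2033.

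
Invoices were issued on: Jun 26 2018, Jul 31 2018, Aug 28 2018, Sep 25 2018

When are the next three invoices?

Oct 30 2018, Nov 27 2018, Dec 25 2018

These are Tuesdays with 35, 28, 28-day gaps.
Each is the final Tuesday of its month — Jul 31 2018 is past the 28th, so '4th Tuesday' doesn't fit.
October 2018 ends with Tuesday Oct 30 2018.
November 2018 ends with Tuesday Nov 27 2018.
December 2018 ends with Tuesday Dec 25 2018.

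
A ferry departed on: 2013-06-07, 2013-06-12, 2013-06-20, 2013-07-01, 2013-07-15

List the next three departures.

2013-08-01, 2013-08-21, 2013-09-13

Intervals are 5, 8, 11, 14 days — an arithmetic progression with common difference 3.
Next gap: 17 days. 2013-07-15 + 17 days = 2013-08-01.
Next gap: 20 days. 2013-08-01 + 20 days = 2013-08-21.
Next gap: 23 days. 2013-08-21 + 23 days = 2013-09-13.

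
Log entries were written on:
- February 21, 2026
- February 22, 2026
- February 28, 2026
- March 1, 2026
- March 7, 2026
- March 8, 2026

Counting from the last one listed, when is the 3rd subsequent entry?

The gap pattern 1, 6, 1, 6, 1 repeats every 2 events.
These are the Saturdays and Sundays of each week.
The following Saturday is March 14, 2026.
The following Sunday is March 15, 2026.
Next Saturday: March 21, 2026.

March 21, 2026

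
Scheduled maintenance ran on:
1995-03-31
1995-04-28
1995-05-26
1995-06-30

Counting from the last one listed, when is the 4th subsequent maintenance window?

Every date is a Friday; gaps 28, 28, 35 days.
Each is the last Friday of its month (at least one falls on the 29th or later, ruling out '4th Friday').
Last Friday of July 1995: 1995-07-28.
August 1995 ends with Friday 1995-08-25.
Last Friday of September 1995: 1995-09-29.
Last Friday of October 1995: 1995-10-27.

1995-10-27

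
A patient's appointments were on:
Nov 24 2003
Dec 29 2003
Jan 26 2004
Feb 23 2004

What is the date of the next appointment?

Mar 29 2004

These are Mondays with 35, 28, 28-day gaps.
Each is the final Monday of its month — Dec 29 2003 is past the 28th, so '4th Monday' doesn't fit.
Last Monday of March 2004: Mar 29 2004.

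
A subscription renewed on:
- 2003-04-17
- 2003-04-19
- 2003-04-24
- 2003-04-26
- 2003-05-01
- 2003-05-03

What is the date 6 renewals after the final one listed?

The gap pattern 2, 5, 2, 5, 2 repeats every 2 events.
These are the Thursdays and Saturdays of each week.
Next Thursday: 2003-05-08.
Next Saturday: 2003-05-10.
Next Thursday: 2003-05-15.
The following Saturday is 2003-05-17.
The following Thursday is 2003-05-22.
Next Saturday: 2003-05-24.

2003-05-24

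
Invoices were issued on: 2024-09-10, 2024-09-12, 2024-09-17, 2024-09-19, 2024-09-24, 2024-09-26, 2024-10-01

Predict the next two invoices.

2024-10-03, 2024-10-08

Every event lands on a Tuesday or Thursday (gaps cycle 2, 5, 2, 5, 2, 5).
So the schedule is: every Tuesday and Thursday.
Next Thursday: 2024-10-03.
Next Tuesday: 2024-10-08.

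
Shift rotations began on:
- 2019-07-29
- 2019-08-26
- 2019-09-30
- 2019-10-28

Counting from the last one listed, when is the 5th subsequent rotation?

2020-03-30

These are Mondays with 28, 35, 28-day gaps.
Each is the final Monday of its month — 2019-07-29 is past the 28th, so '4th Monday' doesn't fit.
November 2019 ends with Monday 2019-11-25.
Last Monday of December 2019: 2019-12-30.
January 2020 ends with Monday 2020-01-27.
February 2020 ends with Monday 2020-02-24.
March 2020 ends with Monday 2020-03-30.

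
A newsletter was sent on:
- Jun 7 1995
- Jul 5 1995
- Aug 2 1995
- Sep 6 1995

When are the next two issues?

Oct 4 1995, Nov 1 1995

These are Wednesdays at 28- or 35-day spacing (28, 28, 35).
The pattern: 1st Wednesday of the month.
October 1995 — 1st Wednesday is Oct 4 1995.
1st Wednesday of November 1995: Nov 1 1995.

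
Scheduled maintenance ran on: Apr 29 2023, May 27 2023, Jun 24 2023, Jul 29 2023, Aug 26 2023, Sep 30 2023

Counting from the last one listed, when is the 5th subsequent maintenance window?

Feb 24 2024

All Saturdays; the gaps (28, 28, 35, 28, 35) vary with month length.
This is the last Saturday of each month.
Last Saturday of October 2023: Oct 28 2023.
November 2023 ends with Saturday Nov 25 2023.
Last Saturday of December 2023: Dec 30 2023.
January 2024 ends with Saturday Jan 27 2024.
February 2024 ends with Saturday Feb 24 2024.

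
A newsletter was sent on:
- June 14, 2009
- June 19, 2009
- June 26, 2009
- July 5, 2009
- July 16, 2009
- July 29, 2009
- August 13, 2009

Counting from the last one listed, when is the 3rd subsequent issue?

October 9, 2009

Intervals are 5, 7, 9, 11, 13, 15 days — an arithmetic progression with common difference 2.
Next gap: 17 days. August 13, 2009 + 17 days = August 30, 2009.
Next gap: 19 days. August 30, 2009 + 19 days = September 18, 2009.
Next gap: 21 days. September 18, 2009 + 21 days = October 9, 2009.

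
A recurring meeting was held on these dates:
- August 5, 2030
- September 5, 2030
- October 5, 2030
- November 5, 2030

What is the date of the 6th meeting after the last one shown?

May 5, 2031

Each date is the 5th; the gaps (31, 30, 31) track the month lengths.
The rule is the 5th of each month.
December 2030: December 5, 2030.
January 2031: January 5, 2031.
February 2031: February 5, 2031.
Next: March 2031 → March 5, 2031.
April 2031: April 5, 2031.
May 2031: May 5, 2031.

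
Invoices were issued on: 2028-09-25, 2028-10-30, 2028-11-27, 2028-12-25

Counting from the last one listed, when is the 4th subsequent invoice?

2029-04-30

These are Mondays with 35, 28, 28-day gaps.
Each is the final Monday of its month — 2028-10-30 is past the 28th, so '4th Monday' doesn't fit.
Last Monday of January 2029: 2029-01-29.
February 2029 ends with Monday 2029-02-26.
Last Monday of March 2029: 2029-03-26.
Last Monday of April 2029: 2029-04-30.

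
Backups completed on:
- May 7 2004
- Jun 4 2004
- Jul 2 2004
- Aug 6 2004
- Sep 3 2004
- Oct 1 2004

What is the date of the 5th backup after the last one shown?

All dates are Fridays, 28, 28, 35, 28, 28 days apart.
Specifically, the 1st Friday of each month.
1st Friday of November 2004: Nov 5 2004.
1st Friday of December 2004: Dec 3 2004.
1st Friday of January 2005: Jan 7 2005.
February 2005 — 1st Friday is Feb 4 2005.
March 2005 — 1st Friday is Mar 4 2005.

Mar 4 2005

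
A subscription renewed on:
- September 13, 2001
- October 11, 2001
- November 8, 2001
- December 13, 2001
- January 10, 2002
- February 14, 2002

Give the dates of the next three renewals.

Gaps: 28, 28, 35, 28, 35 days — a mix of 28 and 35. Every date is a Thursday.
Each is the 2nd Thursday of its month.
March 2002 — 2nd Thursday is March 14, 2002.
2nd Thursday of April 2002: April 11, 2002.
2nd Thursday of May 2002: May 9, 2002.

March 14, 2002; April 11, 2002; May 9, 2002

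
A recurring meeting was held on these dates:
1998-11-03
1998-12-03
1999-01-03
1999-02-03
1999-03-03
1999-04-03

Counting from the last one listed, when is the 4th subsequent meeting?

1999-08-03

The day-of-month is always 3 (30, 31, 31, 28, 31 days between events).
So this recurs on the 3rd of each month.
May 1999: 1999-05-03.
June 1999: 1999-06-03.
July 1999: 1999-07-03.
Next: August 1999 → 1999-08-03.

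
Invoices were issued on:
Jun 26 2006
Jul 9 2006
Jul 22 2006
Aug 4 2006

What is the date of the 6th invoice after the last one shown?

Every event comes 13 days after the last (13, 13, 13).
Aug 4 2006 + 13 days = Aug 17 2006.
Aug 17 2006 + 13 days = Aug 30 2006.
Aug 30 2006 + 13 days = Sep 12 2006.
Sep 12 2006 + 13 days = Sep 25 2006.
Sep 25 2006 + 13 days = Oct 8 2006.
Oct 8 2006 + 13 days = Oct 21 2006.

Oct 21 2006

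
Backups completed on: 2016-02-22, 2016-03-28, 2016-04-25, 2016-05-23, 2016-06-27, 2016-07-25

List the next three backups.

Gaps: 35, 28, 28, 35, 28 days — a mix of 28 and 35. Every date is a Monday.
Each is the 4th Monday of its month.
4th Monday of August 2016: 2016-08-22.
4th Monday of September 2016: 2016-09-26.
October 2016 — 4th Monday is 2016-10-24.

2016-08-22, 2016-09-26, 2016-10-24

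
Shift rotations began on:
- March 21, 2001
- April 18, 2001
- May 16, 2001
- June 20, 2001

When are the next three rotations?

Gaps: 28, 28, 35 days — a mix of 28 and 35. Every date is a Wednesday.
Each is the 3rd Wednesday of its month.
3rd Wednesday of July 2001: July 18, 2001.
August 2001 — 3rd Wednesday is August 15, 2001.
3rd Wednesday of September 2001: September 19, 2001.

July 18, 2001; August 15, 2001; September 19, 2001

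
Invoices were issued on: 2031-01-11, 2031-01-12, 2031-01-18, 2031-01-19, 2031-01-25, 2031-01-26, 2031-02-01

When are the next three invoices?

Every event lands on a Saturday or Sunday (gaps cycle 1, 6, 1, 6, 1, 6).
So the schedule is: every Saturday and Sunday.
Next Sunday: 2031-02-02.
Next Saturday: 2031-02-08.
The following Sunday is 2031-02-09.

2031-02-02, 2031-02-08, 2031-02-09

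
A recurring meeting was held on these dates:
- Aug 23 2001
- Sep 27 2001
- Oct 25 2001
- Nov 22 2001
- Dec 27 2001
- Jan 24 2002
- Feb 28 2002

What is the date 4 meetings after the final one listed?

All dates are Thursdays, 35, 28, 28, 35, 28, 35 days apart.
Specifically, the 4th Thursday of each month.
March 2002 — 4th Thursday is Mar 28 2002.
April 2002 — 4th Thursday is Apr 25 2002.
May 2002 — 4th Thursday is May 23 2002.
June 2002 — 4th Thursday is Jun 27 2002.

Jun 27 2002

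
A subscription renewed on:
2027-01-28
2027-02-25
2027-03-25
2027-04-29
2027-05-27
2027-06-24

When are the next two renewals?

2027-07-29, 2027-08-26

These are Thursdays with 28, 28, 35, 28, 28-day gaps.
Each is the final Thursday of its month — 2027-04-29 is past the 28th, so '4th Thursday' doesn't fit.
Last Thursday of July 2027: 2027-07-29.
August 2027 ends with Thursday 2027-08-26.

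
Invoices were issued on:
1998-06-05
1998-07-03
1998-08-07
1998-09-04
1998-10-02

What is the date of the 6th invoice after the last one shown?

Gaps: 28, 35, 28, 28 days — a mix of 28 and 35. Every date is a Friday.
Each is the 1st Friday of its month.
1st Friday of November 1998: 1998-11-06.
1st Friday of December 1998: 1998-12-04.
1st Friday of January 1999: 1999-01-01.
February 1999 — 1st Friday is 1999-02-05.
1st Friday of March 1999: 1999-03-05.
1st Friday of April 1999: 1999-04-02.

1999-04-02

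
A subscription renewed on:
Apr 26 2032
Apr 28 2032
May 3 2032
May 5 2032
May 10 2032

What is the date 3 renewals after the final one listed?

Every event lands on a Monday or Wednesday (gaps cycle 2, 5, 2, 5).
So the schedule is: every Monday and Wednesday.
The following Wednesday is May 12 2032.
Next Monday: May 17 2032.
The following Wednesday is May 19 2032.

May 19 2032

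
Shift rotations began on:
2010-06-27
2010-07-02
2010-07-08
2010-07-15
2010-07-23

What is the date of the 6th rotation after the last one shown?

2010-09-30

Gaps: 5, 6, 7, 8 days — each gap is 1 larger than the previous one.
Next gap: 9 days. 2010-07-23 + 9 days = 2010-08-01.
Next gap: 10 days. 2010-08-01 + 10 days = 2010-08-11.
Next gap: 11 days. 2010-08-11 + 11 days = 2010-08-22.
Next gap: 12 days. 2010-08-22 + 12 days = 2010-09-03.
Next gap: 13 days. 2010-09-03 + 13 days = 2010-09-16.
Next gap: 14 days. 2010-09-16 + 14 days = 2010-09-30.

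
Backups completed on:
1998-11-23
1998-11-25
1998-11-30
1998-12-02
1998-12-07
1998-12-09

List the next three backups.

1998-12-14, 1998-12-16, 1998-12-21

Gaps: 2, 5, 2, 5, 2 days — not constant, but cyclic with period 2.
The events fall on every Monday and Wednesday.
The following Monday is 1998-12-14.
The following Wednesday is 1998-12-16.
Next Monday: 1998-12-21.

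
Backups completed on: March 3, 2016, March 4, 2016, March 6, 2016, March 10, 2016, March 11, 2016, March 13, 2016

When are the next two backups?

March 17, 2016; March 18, 2016

The gap pattern 1, 2, 4, 1, 2 repeats every 3 events.
These are the Thursdays, Fridays and Sundays of each week.
The following Thursday is March 17, 2016.
The following Friday is March 18, 2016.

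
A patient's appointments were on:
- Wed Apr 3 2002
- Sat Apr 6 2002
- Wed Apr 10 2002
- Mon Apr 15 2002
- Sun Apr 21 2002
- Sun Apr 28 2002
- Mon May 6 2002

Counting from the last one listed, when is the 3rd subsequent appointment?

Wed Jun 5 2002

Intervals are 3, 4, 5, 6, 7, 8 days — an arithmetic progression with common difference 1.
Next gap: 9 days. Mon May 6 2002 + 9 days = Wed May 15 2002.
Next gap: 10 days. Wed May 15 2002 + 10 days = Sat May 25 2002.
Next gap: 11 days. Sat May 25 2002 + 11 days = Wed Jun 5 2002.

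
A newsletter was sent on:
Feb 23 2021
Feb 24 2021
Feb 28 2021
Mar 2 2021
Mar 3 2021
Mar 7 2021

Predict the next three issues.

Gaps: 1, 4, 2, 1, 4 days — not constant, but cyclic with period 3.
The events fall on every Tuesday, Wednesday and Sunday.
The following Tuesday is Mar 9 2021.
The following Wednesday is Mar 10 2021.
Next Sunday: Mar 14 2021.

Mar 9 2021, Mar 10 2021, Mar 14 2021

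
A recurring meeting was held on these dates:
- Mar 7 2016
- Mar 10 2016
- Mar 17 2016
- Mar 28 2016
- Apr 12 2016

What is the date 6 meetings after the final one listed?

Intervals are 3, 7, 11, 15 days — an arithmetic progression with common difference 4.
Next gap: 19 days. Apr 12 2016 + 19 days = May 1 2016.
Next gap: 23 days. May 1 2016 + 23 days = May 24 2016.
Next gap: 27 days. May 24 2016 + 27 days = Jun 20 2016.
Next gap: 31 days. Jun 20 2016 + 31 days = Jul 21 2016.
Next gap: 35 days. Jul 21 2016 + 35 days = Aug 25 2016.
Next gap: 39 days. Aug 25 2016 + 39 days = Oct 3 2016.

Oct 3 2016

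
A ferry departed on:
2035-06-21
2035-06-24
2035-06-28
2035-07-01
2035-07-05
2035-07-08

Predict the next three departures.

2035-07-12, 2035-07-15, 2035-07-19

The gap pattern 3, 4, 3, 4, 3 repeats every 2 events.
These are the Thursdays and Sundays of each week.
Next Thursday: 2035-07-12.
Next Sunday: 2035-07-15.
The following Thursday is 2035-07-19.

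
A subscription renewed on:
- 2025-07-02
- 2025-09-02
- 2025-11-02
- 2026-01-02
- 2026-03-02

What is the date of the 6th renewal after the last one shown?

Gaps: 62, 61, 61, 59 days — not constant. Every event is on the 2nd of the month.
Pattern: the 2nd of every 2 months.
Next: May 2026 → 2026-05-02.
Next: July 2026 → 2026-07-02.
Next: September 2026 → 2026-09-02.
Next: November 2026 → 2026-11-02.
Next: January 2027 → 2027-01-02.
Next: March 2027 → 2027-03-02.

2027-03-02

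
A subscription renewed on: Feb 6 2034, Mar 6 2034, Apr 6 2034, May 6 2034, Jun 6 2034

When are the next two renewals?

Each date is the 6th; the gaps (28, 31, 30, 31) track the month lengths.
The rule is the 6th of each month.
July 2034: Jul 6 2034.
August 2034: Aug 6 2034.

Jul 6 2034, Aug 6 2034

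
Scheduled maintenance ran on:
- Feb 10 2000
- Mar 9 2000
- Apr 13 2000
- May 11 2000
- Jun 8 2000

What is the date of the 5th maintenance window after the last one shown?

Nov 9 2000

Gaps: 28, 35, 28, 28 days — a mix of 28 and 35. Every date is a Thursday.
Each is the 2nd Thursday of its month.
July 2000 — 2nd Thursday is Jul 13 2000.
2nd Thursday of August 2000: Aug 10 2000.
September 2000 — 2nd Thursday is Sep 14 2000.
October 2000 — 2nd Thursday is Oct 12 2000.
2nd Thursday of November 2000: Nov 9 2000.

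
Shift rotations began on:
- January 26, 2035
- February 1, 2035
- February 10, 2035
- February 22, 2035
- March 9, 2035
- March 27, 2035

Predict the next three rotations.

April 17, 2035; May 11, 2035; June 7, 2035

Intervals are 6, 9, 12, 15, 18 days — an arithmetic progression with common difference 3.
Next gap: 21 days. March 27, 2035 + 21 days = April 17, 2035.
Next gap: 24 days. April 17, 2035 + 24 days = May 11, 2035.
Next gap: 27 days. May 11, 2035 + 27 days = June 7, 2035.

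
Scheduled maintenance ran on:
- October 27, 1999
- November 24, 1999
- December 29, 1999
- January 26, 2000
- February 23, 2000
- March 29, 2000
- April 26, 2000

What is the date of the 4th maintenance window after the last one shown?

August 30, 2000

All Wednesdays; the gaps (28, 35, 28, 28, 35, 28) vary with month length.
This is the last Wednesday of each month.
Last Wednesday of May 2000: May 31, 2000.
June 2000 ends with Wednesday June 28, 2000.
Last Wednesday of July 2000: July 26, 2000.
August 2000 ends with Wednesday August 30, 2000.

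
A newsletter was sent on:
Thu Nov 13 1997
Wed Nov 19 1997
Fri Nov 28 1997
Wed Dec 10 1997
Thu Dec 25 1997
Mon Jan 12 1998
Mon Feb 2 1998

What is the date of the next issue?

Thu Feb 26 1998

Gaps: 6, 9, 12, 15, 18, 21 days — each gap is 3 larger than the previous one.
Next gap: 24 days. Mon Feb 2 1998 + 24 days = Thu Feb 26 1998.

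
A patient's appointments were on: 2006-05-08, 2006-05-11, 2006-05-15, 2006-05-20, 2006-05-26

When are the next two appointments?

Intervals are 3, 4, 5, 6 days — an arithmetic progression with common difference 1.
Next gap: 7 days. 2006-05-26 + 7 days = 2006-06-02.
Next gap: 8 days. 2006-06-02 + 8 days = 2006-06-10.

2006-06-02, 2006-06-10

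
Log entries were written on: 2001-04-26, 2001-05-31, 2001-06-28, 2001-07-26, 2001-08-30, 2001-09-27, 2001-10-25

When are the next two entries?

2001-11-29, 2001-12-27

Every date is a Thursday; gaps 35, 28, 28, 35, 28, 28 days.
Each is the last Thursday of its month (at least one falls on the 29th or later, ruling out '4th Thursday').
Last Thursday of November 2001: 2001-11-29.
December 2001 ends with Thursday 2001-12-27.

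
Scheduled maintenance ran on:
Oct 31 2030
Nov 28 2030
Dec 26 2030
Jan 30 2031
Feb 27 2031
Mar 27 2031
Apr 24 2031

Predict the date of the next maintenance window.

May 29 2031

Every date is a Thursday; gaps 28, 28, 35, 28, 28, 28 days.
Each is the last Thursday of its month (at least one falls on the 29th or later, ruling out '4th Thursday').
May 2031 ends with Thursday May 29 2031.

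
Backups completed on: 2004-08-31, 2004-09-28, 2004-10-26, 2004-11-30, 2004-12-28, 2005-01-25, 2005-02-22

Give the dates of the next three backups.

Every date is a Tuesday; gaps 28, 28, 35, 28, 28, 28 days.
Each is the last Tuesday of its month (at least one falls on the 29th or later, ruling out '4th Tuesday').
Last Tuesday of March 2005: 2005-03-29.
April 2005 ends with Tuesday 2005-04-26.
Last Tuesday of May 2005: 2005-05-31.

2005-03-29, 2005-04-26, 2005-05-31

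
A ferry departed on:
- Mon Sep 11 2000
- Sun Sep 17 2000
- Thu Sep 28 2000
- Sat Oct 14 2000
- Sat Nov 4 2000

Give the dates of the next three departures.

Intervals are 6, 11, 16, 21 days — an arithmetic progression with common difference 5.
Next gap: 26 days. Sat Nov 4 2000 + 26 days = Thu Nov 30 2000.
Next gap: 31 days. Thu Nov 30 2000 + 31 days = Sun Dec 31 2000.
Next gap: 36 days. Sun Dec 31 2000 + 36 days = Mon Feb 5 2001.

Thu Nov 30 2000, Sun Dec 31 2000, Mon Feb 5 2001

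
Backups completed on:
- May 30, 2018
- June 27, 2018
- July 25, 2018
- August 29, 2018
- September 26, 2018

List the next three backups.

October 31, 2018; November 28, 2018; December 26, 2018

Every date is a Wednesday; gaps 28, 28, 35, 28 days.
Each is the last Wednesday of its month (at least one falls on the 29th or later, ruling out '4th Wednesday').
October 2018 ends with Wednesday October 31, 2018.
November 2018 ends with Wednesday November 28, 2018.
December 2018 ends with Wednesday December 26, 2018.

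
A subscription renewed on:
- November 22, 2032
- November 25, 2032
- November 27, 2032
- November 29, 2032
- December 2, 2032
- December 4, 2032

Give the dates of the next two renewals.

December 6, 2032; December 9, 2032

Every event lands on a Monday or Thursday or Saturday (gaps cycle 3, 2, 2, 3, 2).
So the schedule is: every Monday, Thursday and Saturday.
Next Monday: December 6, 2032.
The following Thursday is December 9, 2032.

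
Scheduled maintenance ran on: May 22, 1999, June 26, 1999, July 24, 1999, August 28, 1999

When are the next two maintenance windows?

September 25, 1999; October 23, 1999

All dates are Saturdays, 35, 28, 35 days apart.
Specifically, the 4th Saturday of each month.
September 1999 — 4th Saturday is September 25, 1999.
4th Saturday of October 1999: October 23, 1999.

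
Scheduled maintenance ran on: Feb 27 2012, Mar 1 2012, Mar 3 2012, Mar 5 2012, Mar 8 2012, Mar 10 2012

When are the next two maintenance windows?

Gaps: 3, 2, 2, 3, 2 days — not constant, but cyclic with period 3.
The events fall on every Monday, Thursday and Saturday.
The following Monday is Mar 12 2012.
Next Thursday: Mar 15 2012.

Mar 12 2012, Mar 15 2012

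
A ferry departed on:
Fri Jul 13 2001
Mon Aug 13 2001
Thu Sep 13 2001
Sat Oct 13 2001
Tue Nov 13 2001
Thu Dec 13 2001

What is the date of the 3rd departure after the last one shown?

Wed Mar 13 2002

Gaps: 31, 31, 30, 31, 30 days — not constant. Every event is on the 13th of the month.
Pattern: the 13th of each month.
January 2002: Sun Jan 13 2002.
Next: February 2002 → Wed Feb 13 2002.
Next: March 2002 → Wed Mar 13 2002.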